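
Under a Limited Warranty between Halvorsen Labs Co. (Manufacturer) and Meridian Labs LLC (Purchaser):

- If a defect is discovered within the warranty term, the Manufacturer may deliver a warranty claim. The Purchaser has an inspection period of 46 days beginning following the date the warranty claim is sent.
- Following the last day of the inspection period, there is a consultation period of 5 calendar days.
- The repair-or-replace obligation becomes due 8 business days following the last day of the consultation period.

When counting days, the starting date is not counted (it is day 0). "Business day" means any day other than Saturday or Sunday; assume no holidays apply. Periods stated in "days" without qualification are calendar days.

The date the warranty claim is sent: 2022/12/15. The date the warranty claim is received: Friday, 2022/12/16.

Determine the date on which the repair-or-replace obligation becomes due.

2023/02/15

The last day of the inspection period: 2022/12/15 + 46 days = 2023/01/30.
Adding 5 calendar days to 2023/01/30 gives 2023/02/04, which is the last day of the consultation period.
From Saturday, 2023/02/04, 8 business days (Feb 6, Feb 7, Feb 8, Feb 9, Feb 10, Feb 13, Feb 14, Feb 15, skipping weekends) brings us to Wednesday, 2023/02/15, which is the date on which the repair-or-replace obligation becomes due.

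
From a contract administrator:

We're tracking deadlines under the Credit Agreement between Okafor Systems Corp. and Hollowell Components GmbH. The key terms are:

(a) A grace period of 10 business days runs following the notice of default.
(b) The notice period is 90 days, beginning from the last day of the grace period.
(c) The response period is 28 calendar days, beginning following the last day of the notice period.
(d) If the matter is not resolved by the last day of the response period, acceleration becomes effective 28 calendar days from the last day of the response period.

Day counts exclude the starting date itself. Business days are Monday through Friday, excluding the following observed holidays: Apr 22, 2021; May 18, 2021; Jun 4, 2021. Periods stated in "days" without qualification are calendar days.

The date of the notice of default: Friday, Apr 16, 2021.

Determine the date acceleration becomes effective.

Sep 26, 2021

The last day of the grace period: 10 business days after Friday, Apr 16, 2021, skipping weekends and the listed holiday on Apr 22 — Apr 19, Apr 20, Apr 21, Apr 23, Apr 26, Apr 27, Apr 28, Apr 29, Apr 30, May 3 — lands on Monday, May 3, 2021.
The last day of the notice period: May 3, 2021 + 90 days = Aug 1, 2021.
Adding 28 calendar days to Aug 1, 2021 gives Aug 29, 2021, which is the last day of the response period.
The date acceleration becomes effective: Aug 29, 2021 + 28 days = Sep 26, 2021.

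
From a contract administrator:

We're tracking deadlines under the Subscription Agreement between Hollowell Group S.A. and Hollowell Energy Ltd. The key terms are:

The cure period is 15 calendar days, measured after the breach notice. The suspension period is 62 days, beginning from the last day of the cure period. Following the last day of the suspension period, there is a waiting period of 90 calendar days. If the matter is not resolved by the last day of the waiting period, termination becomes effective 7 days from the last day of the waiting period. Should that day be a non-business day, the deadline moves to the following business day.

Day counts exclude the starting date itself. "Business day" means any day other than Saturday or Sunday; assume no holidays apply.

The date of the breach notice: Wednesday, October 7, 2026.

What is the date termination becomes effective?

Adding 15 calendar days to October 7, 2026 gives October 22, 2026, which is the last day of the cure period.
The last day of the suspension period: 62 calendar days after October 22, 2026 is December 23, 2026.
The last day of the waiting period: December 23, 2026 + 90 days = March 23, 2027.
Adding 7 calendar days to March 23, 2027 gives March 30, 2027, which is the date termination becomes effective. March 30, 2027 is a Tuesday, so no roll-forward applies.

March 30, 2027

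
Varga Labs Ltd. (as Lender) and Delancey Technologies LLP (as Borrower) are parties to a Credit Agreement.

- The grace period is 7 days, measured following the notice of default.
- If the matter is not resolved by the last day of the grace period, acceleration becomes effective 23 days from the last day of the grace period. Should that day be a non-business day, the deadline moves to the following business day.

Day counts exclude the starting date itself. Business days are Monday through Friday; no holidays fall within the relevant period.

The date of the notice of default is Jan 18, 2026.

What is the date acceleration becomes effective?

Adding 7 calendar days to Jan 18, 2026 gives Jan 25, 2026, which is the last day of the grace period.
Adding 23 calendar days to Jan 25, 2026 gives Feb 17, 2026, which is the date acceleration becomes effective. Feb 17, 2026 is a Tuesday, so no roll-forward applies.

Feb 17, 2026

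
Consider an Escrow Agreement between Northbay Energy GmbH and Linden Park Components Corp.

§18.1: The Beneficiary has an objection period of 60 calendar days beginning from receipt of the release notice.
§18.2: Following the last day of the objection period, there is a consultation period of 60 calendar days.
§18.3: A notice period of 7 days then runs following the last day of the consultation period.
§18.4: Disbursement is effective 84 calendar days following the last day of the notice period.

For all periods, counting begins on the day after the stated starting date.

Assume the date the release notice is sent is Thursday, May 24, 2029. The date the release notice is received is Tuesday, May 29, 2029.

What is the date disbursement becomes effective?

December 26, 2029

The last day of the objection period: 60 calendar days after May 29, 2029 is July 28, 2029.
Adding 60 calendar days to July 28, 2029 gives September 26, 2029, which is the last day of the consultation period.
The last day of the notice period: September 26, 2029 + 7 days = October 3, 2029.
The date disbursement becomes effective: 84 calendar days after October 3, 2029 is December 26, 2029.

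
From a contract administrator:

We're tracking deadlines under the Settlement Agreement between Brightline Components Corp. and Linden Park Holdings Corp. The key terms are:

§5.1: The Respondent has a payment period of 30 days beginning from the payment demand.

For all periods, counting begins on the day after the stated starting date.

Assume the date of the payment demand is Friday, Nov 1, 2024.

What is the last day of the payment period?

Dec 1, 2024

The last day of the payment period: Nov 1, 2024 + 30 days = Dec 1, 2024.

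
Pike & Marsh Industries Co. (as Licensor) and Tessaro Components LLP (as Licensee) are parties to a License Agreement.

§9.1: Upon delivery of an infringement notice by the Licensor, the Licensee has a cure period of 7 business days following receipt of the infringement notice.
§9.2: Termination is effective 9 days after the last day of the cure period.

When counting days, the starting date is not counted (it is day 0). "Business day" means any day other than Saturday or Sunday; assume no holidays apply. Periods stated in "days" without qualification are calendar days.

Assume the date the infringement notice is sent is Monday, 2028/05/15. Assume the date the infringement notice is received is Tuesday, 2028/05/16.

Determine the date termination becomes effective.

2028/06/03

From Tuesday, 2028/05/16, 7 business days (May 17, May 18, May 19, May 22, May 23, May 24, May 25, skipping weekends) brings us to Thursday, 2028/05/25, which is the last day of the cure period.
The date termination becomes effective: 9 calendar days after 2028/05/25 is 2028/06/03.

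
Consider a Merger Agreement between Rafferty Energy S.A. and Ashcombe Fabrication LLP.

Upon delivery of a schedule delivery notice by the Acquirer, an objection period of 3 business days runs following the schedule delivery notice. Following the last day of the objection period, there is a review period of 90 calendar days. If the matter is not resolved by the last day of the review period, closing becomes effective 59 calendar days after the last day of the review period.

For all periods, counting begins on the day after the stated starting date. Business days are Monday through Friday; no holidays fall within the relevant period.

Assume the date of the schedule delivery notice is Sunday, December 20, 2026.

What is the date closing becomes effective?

The last day of the objection period: 3 business days after Sunday, December 20, 2026, skipping weekends — Dec 21, Dec 22, Dec 23 — lands on Wednesday, December 23, 2026.
Adding 90 calendar days to December 23, 2026 gives March 23, 2027, which is the last day of the review period.
Adding 59 calendar days to March 23, 2027 gives May 21, 2027, which is the date closing becomes effective.

May 21, 2027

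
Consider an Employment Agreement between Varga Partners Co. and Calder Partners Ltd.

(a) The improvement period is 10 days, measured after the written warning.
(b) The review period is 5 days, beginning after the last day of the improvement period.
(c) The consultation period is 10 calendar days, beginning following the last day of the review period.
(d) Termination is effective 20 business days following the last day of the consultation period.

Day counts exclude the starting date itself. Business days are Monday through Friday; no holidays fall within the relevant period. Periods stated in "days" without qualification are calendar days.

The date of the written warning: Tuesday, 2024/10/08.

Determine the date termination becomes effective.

The last day of the improvement period: 2024/10/08 + 10 days = 2024/10/18.
Adding 5 calendar days to 2024/10/18 gives 2024/10/23, which is the last day of the review period.
The last day of the consultation period: 10 calendar days after 2024/10/23 is 2024/11/02.
From Saturday, 2024/11/02, 20 business days (Nov 4, Nov 5, Nov 6, Nov 7, …, Nov 27, Nov 28, Nov 29, skipping weekends) brings us to Friday, 2024/11/29, which is the date termination becomes effective.

2024/11/29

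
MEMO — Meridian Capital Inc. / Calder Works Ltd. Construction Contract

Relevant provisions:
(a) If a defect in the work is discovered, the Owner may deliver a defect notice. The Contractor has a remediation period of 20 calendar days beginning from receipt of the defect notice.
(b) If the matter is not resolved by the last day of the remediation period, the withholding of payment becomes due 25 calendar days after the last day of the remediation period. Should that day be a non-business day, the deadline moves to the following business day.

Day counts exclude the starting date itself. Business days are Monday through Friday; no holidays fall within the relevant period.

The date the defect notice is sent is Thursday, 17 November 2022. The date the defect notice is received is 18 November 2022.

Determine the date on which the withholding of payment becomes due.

The last day of the remediation period: 20 calendar days after 18 November 2022 is 8 December 2022.
Adding 25 calendar days to 8 December 2022 gives 2 January 2023, which is the date on which the withholding of payment becomes due. 2 January 2023 is a Monday, so no roll-forward applies.

2 January 2023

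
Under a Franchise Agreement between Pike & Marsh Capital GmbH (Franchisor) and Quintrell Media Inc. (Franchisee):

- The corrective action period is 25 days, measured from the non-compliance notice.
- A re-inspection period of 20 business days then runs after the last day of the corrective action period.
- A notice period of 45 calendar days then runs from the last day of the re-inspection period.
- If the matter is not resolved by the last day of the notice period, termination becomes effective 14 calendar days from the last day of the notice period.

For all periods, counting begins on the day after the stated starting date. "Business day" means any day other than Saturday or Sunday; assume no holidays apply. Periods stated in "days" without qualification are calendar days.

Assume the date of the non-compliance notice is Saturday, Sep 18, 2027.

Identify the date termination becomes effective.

Jan 8, 2028

The last day of the corrective action period: Sep 18, 2027 + 25 days = Oct 13, 2027.
The last day of the re-inspection period: 20 business days after Wednesday, Oct 13, 2027, skipping weekends — Oct 14, Oct 15, Oct 18, Oct 19, …, Nov 8, Nov 9, Nov 10 — lands on Wednesday, Nov 10, 2027.
The last day of the notice period: 45 calendar days after Nov 10, 2027 is Dec 25, 2027.
Adding 14 calendar days to Dec 25, 2027 gives Jan 8, 2028, which is the date termination becomes effective.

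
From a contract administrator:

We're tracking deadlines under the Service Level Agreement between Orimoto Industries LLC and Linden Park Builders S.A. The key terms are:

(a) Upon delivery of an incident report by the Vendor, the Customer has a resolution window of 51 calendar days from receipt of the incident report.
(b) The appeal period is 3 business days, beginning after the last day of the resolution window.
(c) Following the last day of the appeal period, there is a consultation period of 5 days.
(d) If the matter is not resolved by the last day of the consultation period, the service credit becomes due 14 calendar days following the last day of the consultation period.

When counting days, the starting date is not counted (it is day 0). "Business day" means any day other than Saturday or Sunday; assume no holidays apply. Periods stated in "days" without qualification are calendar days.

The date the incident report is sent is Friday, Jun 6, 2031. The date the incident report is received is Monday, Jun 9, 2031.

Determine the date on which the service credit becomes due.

Aug 23, 2031

The last day of the resolution window: Jun 9, 2031 + 51 days = Jul 30, 2031.
From Wednesday, Jul 30, 2031, 3 business days (Jul 31, Aug 1, Aug 4, skipping weekends) brings us to Monday, Aug 4, 2031, which is the last day of the appeal period.
The last day of the consultation period: 5 calendar days after Aug 4, 2031 is Aug 9, 2031.
The date on which the service credit becomes due: 14 calendar days after Aug 9, 2031 is Aug 23, 2031.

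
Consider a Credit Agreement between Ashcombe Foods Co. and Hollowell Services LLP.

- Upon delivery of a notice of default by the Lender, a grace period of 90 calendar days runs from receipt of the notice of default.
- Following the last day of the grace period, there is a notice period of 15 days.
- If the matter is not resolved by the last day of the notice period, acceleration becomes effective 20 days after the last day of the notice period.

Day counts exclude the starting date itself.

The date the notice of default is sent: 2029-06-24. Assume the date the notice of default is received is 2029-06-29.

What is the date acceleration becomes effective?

Adding 90 calendar days to 2029-06-29 gives 2029-09-27, which is the last day of the grace period.
The last day of the notice period: 15 calendar days after 2029-09-27 is 2029-10-12.
Adding 20 calendar days to 2029-10-12 gives 2029-11-01, which is the date acceleration becomes effective.

2029-11-01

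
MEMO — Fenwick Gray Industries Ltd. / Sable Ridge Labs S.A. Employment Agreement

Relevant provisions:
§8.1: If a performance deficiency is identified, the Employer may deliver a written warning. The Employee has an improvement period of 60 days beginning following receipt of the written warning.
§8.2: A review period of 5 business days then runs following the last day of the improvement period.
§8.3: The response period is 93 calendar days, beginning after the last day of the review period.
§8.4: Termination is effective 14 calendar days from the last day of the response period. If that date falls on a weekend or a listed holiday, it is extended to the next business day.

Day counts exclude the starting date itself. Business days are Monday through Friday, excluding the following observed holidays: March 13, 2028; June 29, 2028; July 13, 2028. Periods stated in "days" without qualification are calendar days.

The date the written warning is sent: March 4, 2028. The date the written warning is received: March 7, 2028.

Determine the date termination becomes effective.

The last day of the improvement period: March 7, 2028 + 60 days = May 6, 2028.
The last day of the review period: counting 5 business days from Saturday, May 6, 2028 (May 8, May 9, May 10, May 11, May 12, skipping weekends) reaches Friday, May 12, 2028.
The last day of the response period: May 12, 2028 + 93 days = August 13, 2028.
The date termination becomes effective: August 13, 2028 + 14 days = August 27, 2028. That falls on a Sunday, so it rolls to the next business day, Monday, August 28, 2028.

August 28, 2028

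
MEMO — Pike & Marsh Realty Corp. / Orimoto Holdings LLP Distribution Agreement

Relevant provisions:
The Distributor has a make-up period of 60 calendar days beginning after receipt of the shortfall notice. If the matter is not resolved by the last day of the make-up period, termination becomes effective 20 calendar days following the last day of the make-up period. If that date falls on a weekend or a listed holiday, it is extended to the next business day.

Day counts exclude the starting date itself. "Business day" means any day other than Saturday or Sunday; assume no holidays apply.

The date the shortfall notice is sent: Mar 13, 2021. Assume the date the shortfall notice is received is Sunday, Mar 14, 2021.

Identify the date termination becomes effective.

Jun 2, 2021

The last day of the make-up period: Mar 14, 2021 + 60 days = May 13, 2021.
Adding 20 calendar days to May 13, 2021 gives Jun 2, 2021, which is the date termination becomes effective. Jun 2, 2021 is a Wednesday, so no roll-forward applies.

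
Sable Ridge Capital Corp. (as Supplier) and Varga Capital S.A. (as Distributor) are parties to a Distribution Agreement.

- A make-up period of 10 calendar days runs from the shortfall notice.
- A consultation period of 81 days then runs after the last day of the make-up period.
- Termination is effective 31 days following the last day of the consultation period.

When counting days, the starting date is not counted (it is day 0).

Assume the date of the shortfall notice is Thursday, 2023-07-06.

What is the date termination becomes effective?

The last day of the make-up period: 10 calendar days after 2023-07-06 is 2023-07-16.
The last day of the consultation period: 81 calendar days after 2023-07-16 is 2023-10-05.
Adding 31 calendar days to 2023-10-05 gives 2023-11-05, which is the date termination becomes effective.

2023-11-05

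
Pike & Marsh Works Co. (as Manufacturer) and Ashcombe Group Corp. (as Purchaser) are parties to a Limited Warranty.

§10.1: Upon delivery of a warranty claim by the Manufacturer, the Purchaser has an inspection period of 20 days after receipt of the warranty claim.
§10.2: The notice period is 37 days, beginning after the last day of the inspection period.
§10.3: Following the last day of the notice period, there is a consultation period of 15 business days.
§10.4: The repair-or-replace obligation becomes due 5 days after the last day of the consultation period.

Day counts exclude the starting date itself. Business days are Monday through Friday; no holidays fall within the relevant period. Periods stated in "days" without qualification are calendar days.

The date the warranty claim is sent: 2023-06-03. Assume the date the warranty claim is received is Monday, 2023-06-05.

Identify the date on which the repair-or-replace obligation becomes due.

The last day of the inspection period: 20 calendar days after 2023-06-05 is 2023-06-25.
Adding 37 calendar days to 2023-06-25 gives 2023-08-01, which is the last day of the notice period.
The last day of the consultation period: 15 business days after Tuesday, 2023-08-01, skipping weekends — Aug 2, Aug 3, Aug 4, Aug 7, …, Aug 18, Aug 21, Aug 22 — lands on Tuesday, 2023-08-22.
Adding 5 calendar days to 2023-08-22 gives 2023-08-27, which is the date on which the repair-or-replace obligation becomes due.

2023-08-27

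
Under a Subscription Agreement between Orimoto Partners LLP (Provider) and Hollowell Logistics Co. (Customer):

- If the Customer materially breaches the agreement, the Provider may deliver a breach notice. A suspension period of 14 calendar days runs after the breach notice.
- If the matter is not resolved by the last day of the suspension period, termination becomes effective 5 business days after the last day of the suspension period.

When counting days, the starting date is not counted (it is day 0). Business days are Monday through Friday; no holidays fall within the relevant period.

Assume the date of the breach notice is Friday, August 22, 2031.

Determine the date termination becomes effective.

The last day of the suspension period: 14 calendar days after August 22, 2031 is September 5, 2031.
The date termination becomes effective: counting 5 business days from Friday, September 5, 2031 (Sep 8, Sep 9, Sep 10, Sep 11, Sep 12, skipping weekends) reaches Friday, September 12, 2031.

September 12, 2031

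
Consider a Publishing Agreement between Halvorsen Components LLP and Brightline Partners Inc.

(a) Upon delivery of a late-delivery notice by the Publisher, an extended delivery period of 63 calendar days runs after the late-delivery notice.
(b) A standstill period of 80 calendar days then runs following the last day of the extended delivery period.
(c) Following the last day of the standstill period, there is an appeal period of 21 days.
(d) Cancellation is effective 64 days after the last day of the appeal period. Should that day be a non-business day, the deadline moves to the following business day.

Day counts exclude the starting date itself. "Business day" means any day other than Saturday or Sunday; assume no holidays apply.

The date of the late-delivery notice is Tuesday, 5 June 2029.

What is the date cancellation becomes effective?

21 January 2030

The last day of the extended delivery period: 63 calendar days after 5 June 2029 is 7 August 2029.
The last day of the standstill period: 7 August 2029 + 80 days = 26 October 2029.
The last day of the appeal period: 26 October 2029 + 21 days = 16 November 2029.
The date cancellation becomes effective: 16 November 2029 + 64 days = 19 January 2030. That falls on a Saturday, so it rolls to the next business day, Monday, 21 January 2030.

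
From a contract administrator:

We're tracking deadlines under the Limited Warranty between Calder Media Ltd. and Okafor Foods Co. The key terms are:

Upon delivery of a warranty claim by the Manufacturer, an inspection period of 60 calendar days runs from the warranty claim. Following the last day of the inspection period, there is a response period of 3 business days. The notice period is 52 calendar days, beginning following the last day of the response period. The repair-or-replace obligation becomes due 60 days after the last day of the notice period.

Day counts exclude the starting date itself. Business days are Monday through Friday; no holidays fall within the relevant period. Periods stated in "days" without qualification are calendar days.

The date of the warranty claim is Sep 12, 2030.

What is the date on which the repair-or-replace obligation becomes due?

The last day of the inspection period: 60 calendar days after Sep 12, 2030 is Nov 11, 2030.
From Monday, Nov 11, 2030, 3 business days (Nov 12, Nov 13, Nov 14, skipping weekends) brings us to Thursday, Nov 14, 2030, which is the last day of the response period.
The last day of the notice period: 52 calendar days after Nov 14, 2030 is Jan 5, 2031.
The date on which the repair-or-replace obligation becomes due: Jan 5, 2031 + 60 days = Mar 6, 2031.

Mar 6, 2031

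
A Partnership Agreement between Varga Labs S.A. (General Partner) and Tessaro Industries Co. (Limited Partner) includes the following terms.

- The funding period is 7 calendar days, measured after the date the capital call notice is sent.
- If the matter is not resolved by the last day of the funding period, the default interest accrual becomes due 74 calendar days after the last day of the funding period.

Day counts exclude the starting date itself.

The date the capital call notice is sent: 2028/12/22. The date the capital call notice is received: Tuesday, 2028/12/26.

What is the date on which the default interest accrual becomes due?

2029/03/13

The last day of the funding period: 7 calendar days after 2028/12/22 is 2028/12/29.
The date on which the default interest accrual becomes due: 2028/12/29 + 74 days = 2029/03/13.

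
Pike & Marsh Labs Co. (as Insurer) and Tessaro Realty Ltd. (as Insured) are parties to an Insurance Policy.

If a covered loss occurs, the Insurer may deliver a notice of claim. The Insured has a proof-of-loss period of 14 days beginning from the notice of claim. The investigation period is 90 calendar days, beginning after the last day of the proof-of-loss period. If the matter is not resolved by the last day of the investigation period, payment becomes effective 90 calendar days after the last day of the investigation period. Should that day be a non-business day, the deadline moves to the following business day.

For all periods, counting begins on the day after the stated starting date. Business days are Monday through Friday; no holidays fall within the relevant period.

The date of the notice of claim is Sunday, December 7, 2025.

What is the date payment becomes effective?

The last day of the proof-of-loss period: December 7, 2025 + 14 days = December 21, 2025.
Adding 90 calendar days to December 21, 2025 gives March 21, 2026, which is the last day of the investigation period.
The date payment becomes effective: 90 calendar days after March 21, 2026 is June 19, 2026. June 19, 2026 is a Friday, so no roll-forward applies.

June 19, 2026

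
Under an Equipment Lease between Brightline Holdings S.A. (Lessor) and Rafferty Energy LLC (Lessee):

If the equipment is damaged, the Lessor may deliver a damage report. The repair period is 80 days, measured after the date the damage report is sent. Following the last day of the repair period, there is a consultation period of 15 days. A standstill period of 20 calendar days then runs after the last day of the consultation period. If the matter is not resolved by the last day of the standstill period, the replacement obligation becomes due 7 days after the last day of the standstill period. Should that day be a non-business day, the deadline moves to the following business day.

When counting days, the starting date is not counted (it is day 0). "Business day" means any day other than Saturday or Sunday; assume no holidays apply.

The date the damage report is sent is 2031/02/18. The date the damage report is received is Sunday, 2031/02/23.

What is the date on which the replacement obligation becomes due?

The last day of the repair period: 80 calendar days after 2031/02/18 is 2031/05/09.
The last day of the consultation period: 2031/05/09 + 15 days = 2031/05/24.
The last day of the standstill period: 2031/05/24 + 20 days = 2031/06/13.
The date on which the replacement obligation becomes due: 7 calendar days after 2031/06/13 is 2031/06/20. 2031/06/20 is a Friday, so no roll-forward applies.

2031/06/20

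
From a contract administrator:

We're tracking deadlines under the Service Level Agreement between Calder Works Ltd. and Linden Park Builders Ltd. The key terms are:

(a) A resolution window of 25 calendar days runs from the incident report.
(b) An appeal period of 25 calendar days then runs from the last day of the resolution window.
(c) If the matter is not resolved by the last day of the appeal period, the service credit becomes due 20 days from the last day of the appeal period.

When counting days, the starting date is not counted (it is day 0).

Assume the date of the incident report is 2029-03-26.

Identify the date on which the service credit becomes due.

The last day of the resolution window: 2029-03-26 + 25 days = 2029-04-20.
The last day of the appeal period: 25 calendar days after 2029-04-20 is 2029-05-15.
Adding 20 calendar days to 2029-05-15 gives 2029-06-04, which is the date on which the service credit becomes due.

2029-06-04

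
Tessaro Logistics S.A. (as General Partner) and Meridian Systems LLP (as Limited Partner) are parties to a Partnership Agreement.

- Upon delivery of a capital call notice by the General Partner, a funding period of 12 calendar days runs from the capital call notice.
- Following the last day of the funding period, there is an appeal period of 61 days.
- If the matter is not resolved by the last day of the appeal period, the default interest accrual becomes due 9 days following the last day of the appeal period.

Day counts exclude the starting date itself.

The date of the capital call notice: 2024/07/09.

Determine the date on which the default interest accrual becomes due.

2024/09/29

Adding 12 calendar days to 2024/07/09 gives 2024/07/21, which is the last day of the funding period.
The last day of the appeal period: 61 calendar days after 2024/07/21 is 2024/09/20.
Adding 9 calendar days to 2024/09/20 gives 2024/09/29, which is the date on which the default interest accrual becomes due.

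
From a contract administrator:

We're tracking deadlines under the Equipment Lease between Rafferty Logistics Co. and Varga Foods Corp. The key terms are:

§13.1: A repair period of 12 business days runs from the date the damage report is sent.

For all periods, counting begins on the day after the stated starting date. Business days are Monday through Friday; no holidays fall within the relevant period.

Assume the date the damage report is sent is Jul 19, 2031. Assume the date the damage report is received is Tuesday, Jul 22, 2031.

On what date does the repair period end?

The last day of the repair period: counting 12 business days from Saturday, Jul 19, 2031 (Jul 21, Jul 22, Jul 23, Jul 24, …, Aug 1, Aug 4, Aug 5, skipping weekends) reaches Tuesday, Aug 5, 2031.

Aug 5, 2031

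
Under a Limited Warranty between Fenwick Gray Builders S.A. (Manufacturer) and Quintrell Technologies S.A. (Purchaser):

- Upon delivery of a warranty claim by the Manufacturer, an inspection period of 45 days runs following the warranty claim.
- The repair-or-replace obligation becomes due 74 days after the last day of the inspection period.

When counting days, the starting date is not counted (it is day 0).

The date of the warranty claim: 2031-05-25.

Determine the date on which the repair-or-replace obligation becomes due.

2031-09-21

Adding 45 calendar days to 2031-05-25 gives 2031-07-09, which is the last day of the inspection period.
Adding 74 calendar days to 2031-07-09 gives 2031-09-21, which is the date on which the repair-or-replace obligation becomes due.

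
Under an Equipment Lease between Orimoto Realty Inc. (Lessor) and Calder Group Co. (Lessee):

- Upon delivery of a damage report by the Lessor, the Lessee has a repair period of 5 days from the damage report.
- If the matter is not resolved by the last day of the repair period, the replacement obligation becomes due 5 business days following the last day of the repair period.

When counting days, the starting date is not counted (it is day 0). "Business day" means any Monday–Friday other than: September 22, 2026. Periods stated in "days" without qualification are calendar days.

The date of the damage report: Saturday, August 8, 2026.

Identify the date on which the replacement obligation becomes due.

August 20, 2026

The last day of the repair period: 5 calendar days after August 8, 2026 is August 13, 2026.
The date on which the replacement obligation becomes due: 5 business days after Thursday, August 13, 2026, skipping weekends — Aug 14, Aug 17, Aug 18, Aug 19, Aug 20 — lands on Thursday, August 20, 2026.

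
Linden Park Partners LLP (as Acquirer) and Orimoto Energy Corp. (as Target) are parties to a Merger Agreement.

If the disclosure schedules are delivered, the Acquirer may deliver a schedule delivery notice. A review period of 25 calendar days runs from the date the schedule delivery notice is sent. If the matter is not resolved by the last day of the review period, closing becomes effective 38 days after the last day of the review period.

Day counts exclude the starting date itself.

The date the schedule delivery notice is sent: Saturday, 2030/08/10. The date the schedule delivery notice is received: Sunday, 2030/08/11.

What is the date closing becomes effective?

Adding 25 calendar days to 2030/08/10 gives 2030/09/04, which is the last day of the review period.
The date closing becomes effective: 2030/09/04 + 38 days = 2030/10/12.

2030/10/12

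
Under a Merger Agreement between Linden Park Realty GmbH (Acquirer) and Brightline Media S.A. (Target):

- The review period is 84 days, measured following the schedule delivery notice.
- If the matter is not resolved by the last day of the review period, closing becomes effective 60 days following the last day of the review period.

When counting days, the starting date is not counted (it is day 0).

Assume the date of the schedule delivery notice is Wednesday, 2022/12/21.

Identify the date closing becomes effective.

Adding 84 calendar days to 2022/12/21 gives 2023/03/15, which is the last day of the review period.
The date closing becomes effective: 2023/03/15 + 60 days = 2023/05/14.

2023/05/14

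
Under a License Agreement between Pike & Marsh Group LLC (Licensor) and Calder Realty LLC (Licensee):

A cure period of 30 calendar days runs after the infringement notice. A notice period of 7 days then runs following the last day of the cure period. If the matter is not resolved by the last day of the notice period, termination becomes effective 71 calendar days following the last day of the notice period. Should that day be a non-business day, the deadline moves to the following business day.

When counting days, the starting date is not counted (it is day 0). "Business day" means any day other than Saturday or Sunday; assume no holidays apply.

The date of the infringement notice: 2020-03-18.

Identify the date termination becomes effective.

2020-07-06

Adding 30 calendar days to 2020-03-18 gives 2020-04-17, which is the last day of the cure period.
The last day of the notice period: 7 calendar days after 2020-04-17 is 2020-04-24.
The date termination becomes effective: 2020-04-24 + 71 days = 2020-07-04. That falls on a Saturday, so it rolls to the next business day, Monday, 2020-07-06.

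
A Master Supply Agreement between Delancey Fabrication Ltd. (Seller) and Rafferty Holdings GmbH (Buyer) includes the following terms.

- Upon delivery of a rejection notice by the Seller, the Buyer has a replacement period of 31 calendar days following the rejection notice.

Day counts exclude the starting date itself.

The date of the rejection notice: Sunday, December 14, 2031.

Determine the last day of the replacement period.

January 14, 2032

The last day of the replacement period: December 14, 2031 + 31 days = January 14, 2032.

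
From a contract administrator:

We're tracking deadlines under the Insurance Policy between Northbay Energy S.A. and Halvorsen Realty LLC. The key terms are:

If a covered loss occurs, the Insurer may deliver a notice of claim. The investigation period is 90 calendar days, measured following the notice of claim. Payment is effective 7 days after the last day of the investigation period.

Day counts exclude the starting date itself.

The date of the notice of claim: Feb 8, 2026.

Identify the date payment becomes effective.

Adding 90 calendar days to Feb 8, 2026 gives May 9, 2026, which is the last day of the investigation period.
The date payment becomes effective: May 9, 2026 + 7 days = May 16, 2026.

May 16, 2026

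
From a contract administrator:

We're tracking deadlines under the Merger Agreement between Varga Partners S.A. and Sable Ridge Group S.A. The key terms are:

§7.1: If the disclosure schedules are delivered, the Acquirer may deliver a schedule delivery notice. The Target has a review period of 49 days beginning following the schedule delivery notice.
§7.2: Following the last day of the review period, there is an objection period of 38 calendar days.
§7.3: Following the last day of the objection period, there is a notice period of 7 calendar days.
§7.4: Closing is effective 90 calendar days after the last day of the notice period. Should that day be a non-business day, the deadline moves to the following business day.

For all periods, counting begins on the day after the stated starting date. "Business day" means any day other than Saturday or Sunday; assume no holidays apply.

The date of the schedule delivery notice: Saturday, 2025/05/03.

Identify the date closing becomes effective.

2025/11/03

Adding 49 calendar days to 2025/05/03 gives 2025/06/21, which is the last day of the review period.
The last day of the objection period: 2025/06/21 + 38 days = 2025/07/29.
Adding 7 calendar days to 2025/07/29 gives 2025/08/05, which is the last day of the notice period.
The date closing becomes effective: 2025/08/05 + 90 days = 2025/11/03. 2025/11/03 is a Monday, so no roll-forward applies.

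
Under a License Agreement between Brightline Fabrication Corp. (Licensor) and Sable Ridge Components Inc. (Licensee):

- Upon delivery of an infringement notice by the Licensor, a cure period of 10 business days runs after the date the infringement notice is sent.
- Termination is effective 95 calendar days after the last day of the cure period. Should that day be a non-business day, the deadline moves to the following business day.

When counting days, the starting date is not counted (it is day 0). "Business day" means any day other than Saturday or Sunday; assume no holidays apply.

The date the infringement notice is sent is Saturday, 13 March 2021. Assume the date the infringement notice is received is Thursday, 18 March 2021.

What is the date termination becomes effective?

29 June 2021

The last day of the cure period: 10 business days after Saturday, 13 March 2021, skipping weekends — Mar 15, Mar 16, Mar 17, Mar 18, Mar 19, Mar 22, Mar 23, Mar 24, Mar 25, Mar 26 — lands on Friday, 26 March 2021.
Adding 95 calendar days to 26 March 2021 gives 29 June 2021, which is the date termination becomes effective. 29 June 2021 is a Tuesday, so no roll-forward applies.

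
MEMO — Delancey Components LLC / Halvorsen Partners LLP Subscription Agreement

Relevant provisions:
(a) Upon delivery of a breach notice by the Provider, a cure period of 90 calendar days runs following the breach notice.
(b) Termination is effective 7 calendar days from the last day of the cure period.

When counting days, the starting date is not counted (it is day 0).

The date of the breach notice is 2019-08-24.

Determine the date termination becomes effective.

2019-11-29

The last day of the cure period: 2019-08-24 + 90 days = 2019-11-22.
Adding 7 calendar days to 2019-11-22 gives 2019-11-29, which is the date termination becomes effective.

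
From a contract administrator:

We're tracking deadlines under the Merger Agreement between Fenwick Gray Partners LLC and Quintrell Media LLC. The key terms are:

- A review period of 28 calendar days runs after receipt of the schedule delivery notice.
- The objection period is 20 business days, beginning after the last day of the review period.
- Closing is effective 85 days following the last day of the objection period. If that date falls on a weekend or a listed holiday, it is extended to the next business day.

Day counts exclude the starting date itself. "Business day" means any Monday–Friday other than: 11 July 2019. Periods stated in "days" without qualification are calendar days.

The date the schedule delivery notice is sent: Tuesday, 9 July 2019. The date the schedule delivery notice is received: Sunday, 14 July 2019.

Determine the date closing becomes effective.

The last day of the review period: 28 calendar days after 14 July 2019 is 11 August 2019.
The last day of the objection period: counting 20 business days from Sunday, 11 August 2019 (Aug 12, Aug 13, Aug 14, Aug 15, …, Sep 4, Sep 5, Sep 6, skipping weekends) reaches Friday, 6 September 2019.
The date closing becomes effective: 6 September 2019 + 85 days = 30 November 2019. That falls on a Saturday, so it rolls to the next business day, Monday, 2 December 2019.

2 December 2019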